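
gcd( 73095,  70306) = 1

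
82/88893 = 82/88893 =0.00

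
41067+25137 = 66204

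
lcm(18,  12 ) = 36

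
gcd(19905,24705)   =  15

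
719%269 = 181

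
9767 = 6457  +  3310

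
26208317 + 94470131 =120678448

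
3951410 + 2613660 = 6565070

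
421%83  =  6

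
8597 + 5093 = 13690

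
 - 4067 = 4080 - 8147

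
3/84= 1/28  =  0.04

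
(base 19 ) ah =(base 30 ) 6R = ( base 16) CF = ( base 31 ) 6l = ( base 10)207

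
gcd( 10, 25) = 5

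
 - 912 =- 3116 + 2204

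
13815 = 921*15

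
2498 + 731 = 3229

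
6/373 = 6/373 = 0.02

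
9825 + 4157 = 13982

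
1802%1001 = 801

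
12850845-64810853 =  - 51960008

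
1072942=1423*754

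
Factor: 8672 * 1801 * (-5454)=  - 85182055488 = -2^6 * 3^3 * 101^1 * 271^1*1801^1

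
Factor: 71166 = 2^1*3^1  *29^1*409^1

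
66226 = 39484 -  - 26742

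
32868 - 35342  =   -2474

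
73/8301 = 73/8301   =  0.01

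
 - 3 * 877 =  - 2631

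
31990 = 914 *35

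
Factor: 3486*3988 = 2^3*3^1*7^1*83^1*997^1 = 13902168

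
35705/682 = 52 + 241/682 = 52.35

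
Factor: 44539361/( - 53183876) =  - 2^(  -  2 )*229^(-1 ) * 58061^( -1 )*44539361^1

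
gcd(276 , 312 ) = 12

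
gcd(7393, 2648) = 1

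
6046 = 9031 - 2985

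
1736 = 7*248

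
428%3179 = 428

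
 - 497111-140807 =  - 637918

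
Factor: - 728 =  - 2^3*7^1 * 13^1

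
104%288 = 104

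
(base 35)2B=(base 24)39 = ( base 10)81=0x51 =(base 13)63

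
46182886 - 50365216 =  - 4182330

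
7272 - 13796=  - 6524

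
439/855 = 439/855 =0.51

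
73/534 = 73/534 = 0.14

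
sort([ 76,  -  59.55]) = [-59.55, 76 ] 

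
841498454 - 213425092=628073362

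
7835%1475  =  460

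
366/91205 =366/91205 = 0.00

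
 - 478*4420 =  - 2112760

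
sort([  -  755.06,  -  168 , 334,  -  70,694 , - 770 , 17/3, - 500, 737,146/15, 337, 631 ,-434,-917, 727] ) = [ - 917 ,-770,-755.06, -500, - 434,-168, - 70, 17/3,146/15, 334,337 , 631, 694,727 , 737 ]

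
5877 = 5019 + 858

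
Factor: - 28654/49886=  - 14327/24943 = -  14327^1*24943^( -1)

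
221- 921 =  - 700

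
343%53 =25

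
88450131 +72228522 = 160678653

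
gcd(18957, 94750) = 1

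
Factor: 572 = 2^2*11^1*13^1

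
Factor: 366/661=2^1 * 3^1 * 61^1 * 661^(-1 ) 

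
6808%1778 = 1474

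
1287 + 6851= 8138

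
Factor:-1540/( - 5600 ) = 2^( - 3)*5^ ( - 1 )*11^1 =11/40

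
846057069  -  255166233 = 590890836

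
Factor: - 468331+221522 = -246809 = - 246809^1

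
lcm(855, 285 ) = 855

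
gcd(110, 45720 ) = 10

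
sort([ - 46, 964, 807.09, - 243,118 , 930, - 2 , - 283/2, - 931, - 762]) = [ - 931, - 762, - 243, - 283/2, - 46, - 2, 118,  807.09, 930, 964 ]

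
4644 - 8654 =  - 4010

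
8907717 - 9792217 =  - 884500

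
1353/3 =451 = 451.00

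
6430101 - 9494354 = -3064253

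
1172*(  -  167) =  - 195724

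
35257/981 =35257/981 = 35.94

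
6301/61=103 + 18/61=103.30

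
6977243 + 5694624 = 12671867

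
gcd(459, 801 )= 9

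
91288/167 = 546  +  106/167  =  546.63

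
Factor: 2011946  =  2^1*997^1*1009^1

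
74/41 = 1 + 33/41 = 1.80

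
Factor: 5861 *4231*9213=228462969783=3^1*37^1*83^1*4231^1*5861^1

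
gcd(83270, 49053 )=1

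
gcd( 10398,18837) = 3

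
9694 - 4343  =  5351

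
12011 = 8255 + 3756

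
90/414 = 5/23 = 0.22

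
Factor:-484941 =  - 3^1  *  109^1*1483^1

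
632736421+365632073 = 998368494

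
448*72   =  32256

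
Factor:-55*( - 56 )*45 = 2^3*3^2 * 5^2*7^1*11^1 = 138600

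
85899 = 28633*3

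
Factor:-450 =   -  2^1*3^2*5^2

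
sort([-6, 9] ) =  [-6, 9] 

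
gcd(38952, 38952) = 38952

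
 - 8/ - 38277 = 8/38277 = 0.00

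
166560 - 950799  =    -  784239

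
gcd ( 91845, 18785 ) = 65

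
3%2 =1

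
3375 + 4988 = 8363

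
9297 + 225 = 9522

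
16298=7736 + 8562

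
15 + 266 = 281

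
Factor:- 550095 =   -  3^1*5^1*7^1*13^2*31^1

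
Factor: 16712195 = 5^1 * 3342439^1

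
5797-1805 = 3992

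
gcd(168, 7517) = 1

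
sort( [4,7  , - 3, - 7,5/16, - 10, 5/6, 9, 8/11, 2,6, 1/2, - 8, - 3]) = [ - 10,  -  8,-7, - 3, - 3,5/16, 1/2,8/11,  5/6, 2,4,6 , 7, 9]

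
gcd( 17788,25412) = 4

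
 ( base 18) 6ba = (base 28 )2KO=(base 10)2152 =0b100001101000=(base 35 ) 1qh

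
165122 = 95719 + 69403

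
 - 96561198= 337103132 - 433664330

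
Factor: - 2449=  - 31^1*79^1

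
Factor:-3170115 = - 3^2*5^1*13^1*5419^1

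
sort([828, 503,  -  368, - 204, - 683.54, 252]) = [ - 683.54, - 368,-204, 252 , 503, 828] 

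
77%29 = 19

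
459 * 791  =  363069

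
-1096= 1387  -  2483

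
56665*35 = 1983275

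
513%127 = 5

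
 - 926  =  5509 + -6435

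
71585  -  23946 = 47639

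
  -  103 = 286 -389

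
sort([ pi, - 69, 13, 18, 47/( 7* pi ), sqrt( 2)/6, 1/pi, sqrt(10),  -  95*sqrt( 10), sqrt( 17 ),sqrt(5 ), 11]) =[ - 95*sqrt( 10 ), - 69, sqrt ( 2)/6, 1/pi, 47/ ( 7*pi ),sqrt( 5),pi,sqrt( 10 ), sqrt(17), 11,13, 18]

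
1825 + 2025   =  3850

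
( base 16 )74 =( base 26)4C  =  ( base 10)116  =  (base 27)48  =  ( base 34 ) 3E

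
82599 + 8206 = 90805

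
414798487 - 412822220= 1976267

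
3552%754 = 536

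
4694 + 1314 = 6008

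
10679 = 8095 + 2584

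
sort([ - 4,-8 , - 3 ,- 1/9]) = [ - 8, - 4, - 3, - 1/9] 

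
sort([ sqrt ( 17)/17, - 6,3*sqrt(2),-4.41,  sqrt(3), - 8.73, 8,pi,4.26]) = [ - 8.73, - 6,-4.41,sqrt(17)/17,sqrt( 3), pi  ,  3 * sqrt( 2), 4.26, 8]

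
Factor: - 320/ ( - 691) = 2^6*5^1*691^( - 1)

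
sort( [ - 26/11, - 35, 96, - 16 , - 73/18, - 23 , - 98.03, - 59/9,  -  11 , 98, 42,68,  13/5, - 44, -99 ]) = [-99, - 98.03, - 44, - 35, - 23, - 16,-11 , - 59/9, - 73/18,-26/11 , 13/5,42, 68, 96, 98]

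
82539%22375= 15414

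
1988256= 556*3576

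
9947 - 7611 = 2336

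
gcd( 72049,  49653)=1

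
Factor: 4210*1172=2^3*5^1 * 293^1*421^1 = 4934120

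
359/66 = 5+29/66 = 5.44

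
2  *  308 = 616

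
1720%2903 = 1720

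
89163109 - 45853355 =43309754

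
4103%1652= 799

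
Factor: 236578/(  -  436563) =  - 2^1*3^( - 3) *19^(  -  1)*139^1 = - 278/513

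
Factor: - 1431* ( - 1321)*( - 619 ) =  - 3^3*53^1*619^1* 1321^1 = - 1170127269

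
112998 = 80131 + 32867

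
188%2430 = 188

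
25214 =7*3602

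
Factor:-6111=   -  3^2 * 7^1 *97^1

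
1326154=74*17921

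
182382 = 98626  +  83756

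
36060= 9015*4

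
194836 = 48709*4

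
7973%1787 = 825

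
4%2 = 0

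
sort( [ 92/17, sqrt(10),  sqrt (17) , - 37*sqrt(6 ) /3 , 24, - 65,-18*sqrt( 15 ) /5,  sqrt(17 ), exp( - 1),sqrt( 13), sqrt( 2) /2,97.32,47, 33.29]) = [ - 65, - 37*sqrt(6 )/3,  -  18*sqrt( 15)/5, exp( - 1 ) , sqrt( 2)/2,  sqrt( 10), sqrt(13), sqrt(17),sqrt ( 17), 92/17, 24, 33.29,47,97.32 ]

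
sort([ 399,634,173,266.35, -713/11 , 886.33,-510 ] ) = [-510,-713/11, 173,266.35,399,  634,886.33]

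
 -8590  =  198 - 8788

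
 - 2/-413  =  2/413 = 0.00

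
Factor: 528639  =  3^1*176213^1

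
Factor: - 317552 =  - 2^4 * 89^1*223^1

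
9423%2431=2130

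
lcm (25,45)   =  225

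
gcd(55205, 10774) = 1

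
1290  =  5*258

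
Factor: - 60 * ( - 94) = 2^3 * 3^1*5^1 * 47^1=5640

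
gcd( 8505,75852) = 63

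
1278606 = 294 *4349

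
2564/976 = 2+153/244= 2.63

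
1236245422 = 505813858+730431564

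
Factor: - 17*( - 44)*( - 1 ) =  - 748  =  - 2^2*11^1 *17^1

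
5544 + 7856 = 13400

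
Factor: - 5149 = -19^1*271^1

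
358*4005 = 1433790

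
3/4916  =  3/4916 = 0.00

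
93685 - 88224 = 5461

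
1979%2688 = 1979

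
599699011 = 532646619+67052392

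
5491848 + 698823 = 6190671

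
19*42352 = 804688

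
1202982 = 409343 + 793639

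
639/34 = 18 +27/34= 18.79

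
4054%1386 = 1282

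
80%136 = 80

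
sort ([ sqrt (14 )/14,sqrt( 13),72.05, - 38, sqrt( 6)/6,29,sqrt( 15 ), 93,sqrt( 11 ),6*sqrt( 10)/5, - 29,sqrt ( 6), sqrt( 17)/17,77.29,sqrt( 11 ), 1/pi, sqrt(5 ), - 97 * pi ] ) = [ - 97*pi,-38, - 29,sqrt( 17)/17, sqrt (14 )/14,  1/pi, sqrt(6)/6,sqrt( 5 ), sqrt (6), sqrt(11 ), sqrt(11),sqrt (13 ), 6*sqrt( 10)/5, sqrt(15) , 29,72.05,  77.29,93] 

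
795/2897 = 795/2897 = 0.27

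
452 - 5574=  - 5122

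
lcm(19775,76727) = 1918175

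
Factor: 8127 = 3^3*7^1*43^1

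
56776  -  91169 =- 34393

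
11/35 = 11/35 = 0.31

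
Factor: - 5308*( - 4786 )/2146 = 2^2*29^( - 1 )*37^ ( - 1 )*1327^1*2393^1 = 12702044/1073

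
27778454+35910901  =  63689355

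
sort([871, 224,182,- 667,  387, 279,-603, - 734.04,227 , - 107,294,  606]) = [ - 734.04 , -667,-603, -107, 182,  224, 227,  279, 294, 387 , 606,871]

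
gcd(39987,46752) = 3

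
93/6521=93/6521= 0.01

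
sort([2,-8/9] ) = [ - 8/9,2 ] 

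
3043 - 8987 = - 5944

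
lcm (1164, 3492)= 3492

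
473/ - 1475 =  - 1 + 1002/1475 = -0.32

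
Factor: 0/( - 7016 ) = 0= 0^1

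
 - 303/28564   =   - 303/28564 = - 0.01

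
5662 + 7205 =12867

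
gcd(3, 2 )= 1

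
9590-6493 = 3097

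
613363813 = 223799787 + 389564026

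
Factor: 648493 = 67^1*9679^1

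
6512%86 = 62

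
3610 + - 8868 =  - 5258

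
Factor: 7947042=2^1  *  3^1*47^1 *28181^1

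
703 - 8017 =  - 7314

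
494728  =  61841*8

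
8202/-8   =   - 4101/4 =-1025.25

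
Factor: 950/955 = 2^1*5^1 * 19^1 * 191^( - 1 ) = 190/191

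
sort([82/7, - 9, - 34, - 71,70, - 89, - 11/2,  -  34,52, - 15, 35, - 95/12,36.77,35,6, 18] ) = [- 89,-71, - 34, - 34,-15, - 9, - 95/12, - 11/2, 6, 82/7,18,35,  35,36.77,52,  70] 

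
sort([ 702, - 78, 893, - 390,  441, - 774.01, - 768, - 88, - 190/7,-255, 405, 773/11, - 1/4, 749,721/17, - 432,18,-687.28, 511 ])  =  [ - 774.01, - 768, -687.28, - 432,-390, - 255 , - 88, - 78, -190/7, - 1/4, 18, 721/17, 773/11, 405 , 441,  511, 702, 749 , 893]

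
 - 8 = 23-31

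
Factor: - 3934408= - 2^3*73^1 *6737^1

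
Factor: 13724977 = 7^1*1960711^1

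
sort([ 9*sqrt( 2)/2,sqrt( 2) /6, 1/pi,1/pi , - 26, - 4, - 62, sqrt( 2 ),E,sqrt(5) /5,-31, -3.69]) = [ - 62, - 31, - 26, - 4, - 3.69,sqrt(2) /6 , 1/pi,1/pi,sqrt( 5)/5,sqrt( 2 ),E , 9*sqrt( 2 ) /2]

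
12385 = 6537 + 5848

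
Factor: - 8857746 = -2^1*3^2 * 163^1*3019^1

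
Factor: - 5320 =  -2^3 * 5^1* 7^1*19^1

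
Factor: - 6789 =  - 3^1*31^1*73^1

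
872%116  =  60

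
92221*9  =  829989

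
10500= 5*2100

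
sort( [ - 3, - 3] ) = [-3, - 3]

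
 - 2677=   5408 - 8085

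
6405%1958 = 531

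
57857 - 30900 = 26957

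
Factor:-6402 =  - 2^1*3^1*11^1*97^1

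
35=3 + 32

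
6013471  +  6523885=12537356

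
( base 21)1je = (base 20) 22E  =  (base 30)se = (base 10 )854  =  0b1101010110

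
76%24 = 4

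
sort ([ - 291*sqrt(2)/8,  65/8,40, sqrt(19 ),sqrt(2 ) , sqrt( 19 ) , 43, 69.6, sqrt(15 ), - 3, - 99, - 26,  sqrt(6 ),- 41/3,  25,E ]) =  [ - 99,-291*sqrt( 2)/8, - 26, -41/3,- 3, sqrt(2 ),  sqrt( 6 ),E,sqrt( 15), sqrt( 19 ), sqrt( 19),65/8,25, 40, 43,69.6 ]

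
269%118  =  33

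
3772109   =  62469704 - 58697595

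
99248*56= 5557888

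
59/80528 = 59/80528 = 0.00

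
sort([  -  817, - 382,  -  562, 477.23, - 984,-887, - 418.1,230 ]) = [ - 984,  -  887,-817,-562, - 418.1, - 382, 230,  477.23]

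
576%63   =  9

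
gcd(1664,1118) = 26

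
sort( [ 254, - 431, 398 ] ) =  [-431, 254, 398 ]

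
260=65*4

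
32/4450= 16/2225 = 0.01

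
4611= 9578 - 4967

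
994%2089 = 994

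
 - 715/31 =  -24 + 29/31= - 23.06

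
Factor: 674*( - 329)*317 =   -  70293482  =  -2^1*7^1*47^1*317^1 * 337^1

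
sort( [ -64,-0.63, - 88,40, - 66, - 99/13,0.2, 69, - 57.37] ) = [ - 88,- 66,  -  64, - 57.37, - 99/13, - 0.63, 0.2, 40, 69] 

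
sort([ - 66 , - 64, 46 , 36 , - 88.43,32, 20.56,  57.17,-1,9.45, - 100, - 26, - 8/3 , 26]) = [ - 100, - 88.43, - 66, - 64 ,- 26,-8/3, - 1,9.45,20.56,  26, 32,36, 46, 57.17 ]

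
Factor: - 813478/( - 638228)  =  406739/319114 = 2^( - 1 )*31^(-1 ) * 5147^(-1 )*406739^1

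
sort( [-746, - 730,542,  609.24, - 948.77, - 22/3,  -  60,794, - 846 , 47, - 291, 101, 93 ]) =[  -  948.77, - 846, - 746, - 730 , - 291,-60, - 22/3, 47, 93,101, 542,609.24,794 ]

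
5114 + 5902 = 11016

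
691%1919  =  691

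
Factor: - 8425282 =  - 2^1*4212641^1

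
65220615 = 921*70815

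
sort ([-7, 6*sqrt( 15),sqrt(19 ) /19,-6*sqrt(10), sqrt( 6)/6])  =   [ - 6*sqrt( 10),- 7,sqrt ( 19)/19, sqrt( 6)/6,6*sqrt( 15 )]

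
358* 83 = 29714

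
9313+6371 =15684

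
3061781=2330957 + 730824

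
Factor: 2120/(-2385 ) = - 8/9 = -  2^3*3^(  -  2)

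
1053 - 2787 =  - 1734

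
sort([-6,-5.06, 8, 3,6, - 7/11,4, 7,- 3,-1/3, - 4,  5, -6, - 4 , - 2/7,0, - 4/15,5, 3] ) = [ -6, - 6, - 5.06, - 4, - 4, - 3, - 7/11, - 1/3 ,-2/7 , - 4/15, 0, 3, 3,4, 5, 5, 6, 7, 8] 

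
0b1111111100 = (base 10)1020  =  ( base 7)2655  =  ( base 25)1fk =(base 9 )1353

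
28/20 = 1 + 2/5 = 1.40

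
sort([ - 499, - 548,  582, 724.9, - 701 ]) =[ - 701, - 548 , - 499, 582 , 724.9] 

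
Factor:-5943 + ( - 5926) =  - 11^1*13^1*83^1 = - 11869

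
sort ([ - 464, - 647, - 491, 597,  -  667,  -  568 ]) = [-667 , - 647 , - 568,-491,  -  464, 597 ] 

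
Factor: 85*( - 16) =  -2^4*5^1*17^1 = - 1360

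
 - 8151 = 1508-9659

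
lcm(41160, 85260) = 1193640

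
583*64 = 37312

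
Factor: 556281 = 3^3 * 11^1 * 1873^1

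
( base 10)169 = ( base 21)81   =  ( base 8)251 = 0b10101001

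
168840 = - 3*(-56280)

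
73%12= 1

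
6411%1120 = 811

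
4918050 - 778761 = 4139289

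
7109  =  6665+444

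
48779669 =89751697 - 40972028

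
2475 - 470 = 2005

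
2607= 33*79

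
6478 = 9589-3111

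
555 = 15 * 37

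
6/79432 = 3/39716 = 0.00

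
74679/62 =1204 + 1/2 = 1204.50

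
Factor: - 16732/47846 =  - 2^1 * 89^1*509^( - 1 )=   - 178/509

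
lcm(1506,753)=1506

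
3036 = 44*69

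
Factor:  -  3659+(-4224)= - 7883^1 = - 7883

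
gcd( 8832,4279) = 1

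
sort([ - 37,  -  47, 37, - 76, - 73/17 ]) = [ - 76,-47, - 37, - 73/17, 37 ] 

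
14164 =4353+9811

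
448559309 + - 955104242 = -506544933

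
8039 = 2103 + 5936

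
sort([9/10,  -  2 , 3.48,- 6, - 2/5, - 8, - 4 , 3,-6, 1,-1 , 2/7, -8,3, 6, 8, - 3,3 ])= [ - 8,-8 , - 6 , -6,-4, - 3, - 2,- 1, - 2/5 , 2/7,  9/10,  1,3,3,3 , 3.48,  6,  8]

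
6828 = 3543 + 3285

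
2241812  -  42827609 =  - 40585797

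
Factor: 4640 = 2^5*5^1*29^1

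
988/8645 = 4/35 = 0.11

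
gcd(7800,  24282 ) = 6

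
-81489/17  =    -  4794 + 9/17 = -4793.47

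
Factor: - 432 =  - 2^4 * 3^3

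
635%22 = 19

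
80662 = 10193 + 70469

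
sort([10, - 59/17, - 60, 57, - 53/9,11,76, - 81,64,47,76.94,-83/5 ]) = [ - 81 , - 60, - 83/5, - 53/9, - 59/17,10 , 11, 47, 57,64, 76,76.94] 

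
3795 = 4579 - 784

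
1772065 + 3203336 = 4975401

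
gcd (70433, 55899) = 1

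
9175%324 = 103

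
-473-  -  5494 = 5021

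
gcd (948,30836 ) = 4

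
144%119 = 25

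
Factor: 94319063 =94319063^1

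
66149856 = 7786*8496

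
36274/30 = 18137/15 = 1209.13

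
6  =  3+3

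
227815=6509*35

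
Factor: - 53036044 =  - 2^2*59^1 * 224729^1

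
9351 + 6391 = 15742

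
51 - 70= - 19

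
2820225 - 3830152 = -1009927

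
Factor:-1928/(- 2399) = 2^3*241^1*2399^ ( - 1)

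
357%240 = 117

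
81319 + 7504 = 88823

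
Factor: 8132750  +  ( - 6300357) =1832393  =  1832393^1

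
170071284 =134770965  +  35300319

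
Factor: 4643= 4643^1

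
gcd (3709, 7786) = 1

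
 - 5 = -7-  -  2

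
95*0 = 0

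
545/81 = 6 + 59/81 = 6.73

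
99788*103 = 10278164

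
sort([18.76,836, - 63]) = [ - 63, 18.76, 836]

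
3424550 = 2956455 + 468095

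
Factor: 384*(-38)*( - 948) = 13833216 = 2^10 *3^2*19^1 * 79^1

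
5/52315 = 1/10463 =0.00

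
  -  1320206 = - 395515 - 924691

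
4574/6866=2287/3433 = 0.67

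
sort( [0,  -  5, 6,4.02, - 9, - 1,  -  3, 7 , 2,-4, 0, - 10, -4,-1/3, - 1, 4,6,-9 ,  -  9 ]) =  [ - 10,-9 , -9, - 9,-5, - 4, - 4, - 3, - 1, - 1, - 1/3, 0,  0,2,4,4.02,6,6,7 ]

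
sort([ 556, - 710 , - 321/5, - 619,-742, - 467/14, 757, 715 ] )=[-742, - 710, - 619, - 321/5, - 467/14, 556,715,757 ]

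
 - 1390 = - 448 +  - 942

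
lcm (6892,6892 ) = 6892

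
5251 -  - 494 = 5745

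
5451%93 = 57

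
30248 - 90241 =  - 59993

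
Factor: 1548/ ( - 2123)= - 2^2*3^2 * 11^( - 1)*43^1*193^( - 1)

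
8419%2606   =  601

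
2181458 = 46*47423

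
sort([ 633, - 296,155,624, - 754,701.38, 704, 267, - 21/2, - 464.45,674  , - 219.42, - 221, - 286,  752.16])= [ - 754,-464.45, - 296, - 286, -221,-219.42, - 21/2, 155,  267,624,633, 674, 701.38,  704 , 752.16]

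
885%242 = 159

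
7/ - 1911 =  - 1/273=   - 0.00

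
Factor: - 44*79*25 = - 86900 = -2^2*5^2*11^1 * 79^1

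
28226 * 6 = 169356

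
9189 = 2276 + 6913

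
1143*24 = 27432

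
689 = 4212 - 3523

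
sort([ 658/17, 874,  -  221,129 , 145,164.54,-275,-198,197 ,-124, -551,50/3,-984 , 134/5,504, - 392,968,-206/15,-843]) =[ - 984, - 843, - 551, -392,-275, - 221, - 198 , - 124, - 206/15 , 50/3,134/5 , 658/17,129,145,164.54 , 197, 504,874, 968 ]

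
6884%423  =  116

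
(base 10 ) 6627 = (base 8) 14743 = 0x19e3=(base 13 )302a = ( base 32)6f3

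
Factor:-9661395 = - 3^1*5^1*89^1*7237^1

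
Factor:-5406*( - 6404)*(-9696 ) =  - 2^8*3^2*17^1  *  53^1*101^1*1601^1 = - 335675752704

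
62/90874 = 31/45437 = 0.00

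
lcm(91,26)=182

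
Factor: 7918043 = 7^1*41^1*47^1*587^1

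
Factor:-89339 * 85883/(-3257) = 7672701337/3257 = 7^1*41^1 *2179^1*3257^( - 1) * 12269^1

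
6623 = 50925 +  - 44302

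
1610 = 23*70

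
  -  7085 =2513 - 9598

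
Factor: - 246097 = - 246097^1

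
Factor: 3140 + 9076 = 12216  =  2^3*3^1 *509^1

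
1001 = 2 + 999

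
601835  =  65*9259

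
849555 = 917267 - 67712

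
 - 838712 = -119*7048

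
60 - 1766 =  - 1706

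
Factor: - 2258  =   - 2^1*1129^1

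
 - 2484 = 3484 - 5968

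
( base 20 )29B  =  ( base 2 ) 1111011111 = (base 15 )461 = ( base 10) 991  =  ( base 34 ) T5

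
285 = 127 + 158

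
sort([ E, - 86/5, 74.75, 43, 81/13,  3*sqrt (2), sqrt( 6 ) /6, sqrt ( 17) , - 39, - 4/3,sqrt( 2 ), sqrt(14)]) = [ - 39, - 86/5, - 4/3, sqrt (6)/6,sqrt (2 ), E,sqrt( 14), sqrt(17),3*sqrt( 2), 81/13, 43 , 74.75]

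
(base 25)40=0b1100100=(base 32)34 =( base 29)3D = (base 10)100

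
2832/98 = 28 + 44/49  =  28.90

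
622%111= 67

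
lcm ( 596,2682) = 5364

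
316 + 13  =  329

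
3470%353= 293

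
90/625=18/125 = 0.14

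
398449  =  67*5947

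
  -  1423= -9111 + 7688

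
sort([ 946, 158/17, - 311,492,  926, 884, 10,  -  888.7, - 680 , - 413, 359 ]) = [ - 888.7, - 680,-413, - 311, 158/17, 10, 359, 492,884,926, 946 ]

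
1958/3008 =979/1504 = 0.65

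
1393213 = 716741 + 676472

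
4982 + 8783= 13765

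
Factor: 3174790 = 2^1*5^1*59^1*5381^1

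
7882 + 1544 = 9426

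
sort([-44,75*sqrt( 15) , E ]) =[ - 44,E, 75*sqrt( 15 ) ] 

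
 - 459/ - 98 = 459/98  =  4.68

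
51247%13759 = 9970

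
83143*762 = 63354966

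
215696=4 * 53924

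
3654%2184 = 1470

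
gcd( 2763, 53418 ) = 921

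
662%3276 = 662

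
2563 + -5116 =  - 2553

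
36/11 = 36/11=3.27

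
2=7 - 5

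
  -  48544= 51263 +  - 99807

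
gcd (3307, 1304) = 1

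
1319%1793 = 1319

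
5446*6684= 36401064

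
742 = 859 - 117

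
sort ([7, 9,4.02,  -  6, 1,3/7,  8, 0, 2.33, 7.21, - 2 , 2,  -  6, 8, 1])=[  -  6, - 6, - 2, 0,3/7, 1,1,  2,2.33, 4.02 , 7, 7.21, 8, 8, 9] 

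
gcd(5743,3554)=1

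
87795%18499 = 13799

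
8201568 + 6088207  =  14289775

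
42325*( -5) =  - 211625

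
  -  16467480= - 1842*8940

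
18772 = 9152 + 9620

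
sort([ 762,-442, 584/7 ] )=[ - 442 , 584/7 , 762 ]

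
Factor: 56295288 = 2^3*3^2*7^1*111697^1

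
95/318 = 95/318 = 0.30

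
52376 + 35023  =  87399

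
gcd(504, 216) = 72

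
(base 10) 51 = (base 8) 63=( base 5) 201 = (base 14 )39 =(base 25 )21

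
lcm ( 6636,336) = 26544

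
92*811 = 74612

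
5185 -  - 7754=12939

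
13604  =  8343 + 5261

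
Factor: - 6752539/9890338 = -2^ ( - 1 )*653^(-1 )*7573^( - 1)*6752539^1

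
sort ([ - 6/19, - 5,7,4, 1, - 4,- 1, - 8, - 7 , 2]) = [ - 8, - 7, - 5 ,  -  4, -1,- 6/19,1 , 2,4, 7 ]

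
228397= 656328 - 427931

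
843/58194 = 281/19398= 0.01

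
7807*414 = 3232098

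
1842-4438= -2596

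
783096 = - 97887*( - 8)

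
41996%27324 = 14672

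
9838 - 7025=2813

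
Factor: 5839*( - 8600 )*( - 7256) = 2^6*5^2*43^1*907^1 * 5839^1=364362942400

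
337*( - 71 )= - 23927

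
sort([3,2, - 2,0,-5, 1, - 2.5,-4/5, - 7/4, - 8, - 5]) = [ - 8, - 5, - 5 ,  -  2.5, - 2,-7/4, - 4/5, 0,1  ,  2,3] 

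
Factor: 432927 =3^2*11^1 * 4373^1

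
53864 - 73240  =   - 19376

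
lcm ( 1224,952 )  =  8568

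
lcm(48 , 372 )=1488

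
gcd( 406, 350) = 14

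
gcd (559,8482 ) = 1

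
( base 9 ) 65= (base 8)73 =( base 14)43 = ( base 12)4b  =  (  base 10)59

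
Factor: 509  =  509^1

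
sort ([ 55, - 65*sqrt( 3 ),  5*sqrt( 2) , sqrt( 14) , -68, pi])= [-65 * sqrt(3), - 68,pi,sqrt( 14 ),5*sqrt( 2 ),55 ] 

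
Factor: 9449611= 9449611^1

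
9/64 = 9/64 = 0.14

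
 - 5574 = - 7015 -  - 1441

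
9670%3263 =3144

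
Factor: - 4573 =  - 17^1*269^1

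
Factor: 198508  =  2^2*49627^1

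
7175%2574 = 2027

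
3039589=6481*469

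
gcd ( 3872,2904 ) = 968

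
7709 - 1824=5885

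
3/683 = 3/683 = 0.00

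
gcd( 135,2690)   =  5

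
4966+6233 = 11199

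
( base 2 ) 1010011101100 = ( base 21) c31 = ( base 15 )18C1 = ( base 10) 5356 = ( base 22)b1a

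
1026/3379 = 1026/3379 = 0.30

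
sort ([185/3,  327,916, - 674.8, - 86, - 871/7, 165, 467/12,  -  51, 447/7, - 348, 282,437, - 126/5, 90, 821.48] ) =[ - 674.8, - 348,  -  871/7, - 86, - 51, - 126/5, 467/12, 185/3,447/7,  90, 165, 282, 327,437, 821.48, 916 ] 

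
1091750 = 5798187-4706437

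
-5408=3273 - 8681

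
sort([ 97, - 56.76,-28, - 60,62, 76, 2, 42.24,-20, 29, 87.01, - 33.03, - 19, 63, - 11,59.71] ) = [-60,- 56.76, - 33.03,-28,-20, - 19, - 11,2, 29 , 42.24, 59.71,62,63, 76, 87.01, 97]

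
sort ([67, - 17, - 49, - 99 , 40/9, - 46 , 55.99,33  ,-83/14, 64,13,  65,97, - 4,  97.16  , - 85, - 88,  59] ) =[ - 99 , - 88, -85, - 49,-46, - 17,- 83/14, - 4 , 40/9,  13, 33, 55.99 , 59, 64, 65,  67,97,  97.16 ] 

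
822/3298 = 411/1649=   0.25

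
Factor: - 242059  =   - 242059^1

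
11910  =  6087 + 5823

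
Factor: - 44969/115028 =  - 233/596  =  - 2^( - 2 )*149^( - 1)*233^1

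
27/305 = 27/305 = 0.09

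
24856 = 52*478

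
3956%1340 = 1276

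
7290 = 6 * 1215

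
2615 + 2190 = 4805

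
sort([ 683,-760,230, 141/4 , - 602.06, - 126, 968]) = [ -760, - 602.06,-126,  141/4,230,683 , 968]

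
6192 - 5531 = 661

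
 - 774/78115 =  - 1+ 77341/78115 = -0.01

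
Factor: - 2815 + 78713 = 75898 = 2^1 *137^1*277^1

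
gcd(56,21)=7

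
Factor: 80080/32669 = 2^4*5^1 * 11^1*359^(- 1) = 880/359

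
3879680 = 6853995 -2974315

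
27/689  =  27/689 =0.04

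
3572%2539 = 1033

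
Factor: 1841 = 7^1*263^1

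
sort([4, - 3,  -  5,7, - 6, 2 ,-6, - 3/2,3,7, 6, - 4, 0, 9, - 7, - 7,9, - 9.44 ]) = [-9.44,-7, - 7, - 6, - 6, - 5 ,-4, - 3,-3/2,0, 2,3,4,6,7, 7,9 , 9] 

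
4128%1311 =195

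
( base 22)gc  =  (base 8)554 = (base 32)BC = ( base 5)2424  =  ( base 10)364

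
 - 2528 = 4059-6587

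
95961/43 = 2231+28/43 = 2231.65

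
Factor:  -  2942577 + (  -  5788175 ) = - 2^7*68209^1 = - 8730752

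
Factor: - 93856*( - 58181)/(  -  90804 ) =-195022712/3243 = - 2^3*3^( - 1)*23^( - 1)*47^( - 1 ) * 73^1*419^1*797^1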